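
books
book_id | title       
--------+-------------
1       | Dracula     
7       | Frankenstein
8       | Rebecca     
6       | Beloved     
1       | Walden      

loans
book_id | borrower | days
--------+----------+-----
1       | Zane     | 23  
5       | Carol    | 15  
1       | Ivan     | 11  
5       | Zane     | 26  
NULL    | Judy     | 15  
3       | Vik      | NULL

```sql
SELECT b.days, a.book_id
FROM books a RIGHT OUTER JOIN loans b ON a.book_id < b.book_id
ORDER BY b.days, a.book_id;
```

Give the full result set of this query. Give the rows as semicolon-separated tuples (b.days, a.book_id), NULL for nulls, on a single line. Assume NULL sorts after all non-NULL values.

RIGHT JOIN keeps every row from `loans`; unmatched rows get NULL for `books`'s columns.
Matching on a.book_id < b.book_id. A NULL in a compared column never satisfies the condition.
- a[0] book_id=1 → 3 match(es) in b → 3 row(s).
- a[1] book_id=7 → no match.
- a[2] book_id=8 → no match.
- a[3] book_id=6 → no match.
- a[4] book_id=1 → 3 match(es) in b → 3 row(s).
- 3 b row(s) had no a match → kept, a columns NULL.
After projecting and ordering:
b.days | a.book_id
11 | NULL
15 | 1
15 | 1
15 | NULL
23 | NULL
26 | 1
26 | 1
NULL | 1
NULL | 1

(11, NULL); (15, 1); (15, 1); (15, NULL); (23, NULL); (26, 1); (26, 1); (NULL, 1); (NULL, 1)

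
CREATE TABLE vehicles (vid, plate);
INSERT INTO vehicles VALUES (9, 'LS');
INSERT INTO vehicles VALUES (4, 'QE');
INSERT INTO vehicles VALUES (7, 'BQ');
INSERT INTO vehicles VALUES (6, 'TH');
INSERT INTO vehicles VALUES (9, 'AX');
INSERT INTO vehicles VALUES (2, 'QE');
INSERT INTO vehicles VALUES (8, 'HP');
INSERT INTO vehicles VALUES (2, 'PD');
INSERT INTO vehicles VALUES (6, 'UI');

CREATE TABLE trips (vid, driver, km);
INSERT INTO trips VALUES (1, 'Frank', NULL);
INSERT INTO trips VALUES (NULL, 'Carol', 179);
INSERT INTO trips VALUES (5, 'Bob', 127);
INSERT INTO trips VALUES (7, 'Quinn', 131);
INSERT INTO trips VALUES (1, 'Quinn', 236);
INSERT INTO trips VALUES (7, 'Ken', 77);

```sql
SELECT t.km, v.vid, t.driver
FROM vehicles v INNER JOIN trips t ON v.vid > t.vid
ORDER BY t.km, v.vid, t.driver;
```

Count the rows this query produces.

30

INNER JOIN keeps only pairs where the ON condition holds.
Matching on v.vid > t.vid. A NULL in a compared column never satisfies the condition.
- vid=9: 5 matching t row(s), so 5 row(s) emitted.
- vid=4: 2 matching t row(s), so 2 row(s) emitted.
- vid=7: 3 matching t row(s), so 3 row(s) emitted.
- vid=6: 3 matching t row(s), so 3 row(s) emitted.
- vid=9: 5 matching t row(s), so 5 row(s) emitted.
- vid=2: 2 matching t row(s), so 2 row(s) emitted.
- vid=8: 5 matching t row(s), so 5 row(s) emitted.
- vid=2: 2 matching t row(s), so 2 row(s) emitted.
- vid=6: 3 matching t row(s), so 3 row(s) emitted.
Total: 30 rows.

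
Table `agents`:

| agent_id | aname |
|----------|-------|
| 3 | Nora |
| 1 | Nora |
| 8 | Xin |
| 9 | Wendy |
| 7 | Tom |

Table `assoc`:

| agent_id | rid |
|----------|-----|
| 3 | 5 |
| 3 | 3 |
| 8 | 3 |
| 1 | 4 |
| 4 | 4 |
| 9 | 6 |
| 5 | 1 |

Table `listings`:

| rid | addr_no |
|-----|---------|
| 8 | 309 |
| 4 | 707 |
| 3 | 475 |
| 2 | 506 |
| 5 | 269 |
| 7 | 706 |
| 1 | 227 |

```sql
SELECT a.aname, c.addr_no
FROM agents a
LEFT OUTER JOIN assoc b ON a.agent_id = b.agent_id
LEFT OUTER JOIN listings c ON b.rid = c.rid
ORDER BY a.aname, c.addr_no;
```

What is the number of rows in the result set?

6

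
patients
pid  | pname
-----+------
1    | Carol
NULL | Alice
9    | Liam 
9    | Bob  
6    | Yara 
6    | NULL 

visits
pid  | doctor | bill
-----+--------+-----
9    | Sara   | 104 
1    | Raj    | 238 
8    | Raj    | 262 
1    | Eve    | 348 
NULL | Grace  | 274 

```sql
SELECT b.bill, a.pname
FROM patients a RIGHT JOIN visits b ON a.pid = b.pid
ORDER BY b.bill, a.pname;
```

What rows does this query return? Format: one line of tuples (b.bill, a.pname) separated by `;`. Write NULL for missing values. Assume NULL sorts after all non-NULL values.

RIGHT JOIN keeps every row from `visits`; unmatched rows get NULL for `patients`'s columns.
Matching on a.pid = b.pid. A NULL in a compared column never satisfies the condition.
Matched pairs: 4; unmatched b rows kept: 2.

(104, Bob); (104, Liam); (238, Carol); (262, NULL); (274, NULL); (348, Carol)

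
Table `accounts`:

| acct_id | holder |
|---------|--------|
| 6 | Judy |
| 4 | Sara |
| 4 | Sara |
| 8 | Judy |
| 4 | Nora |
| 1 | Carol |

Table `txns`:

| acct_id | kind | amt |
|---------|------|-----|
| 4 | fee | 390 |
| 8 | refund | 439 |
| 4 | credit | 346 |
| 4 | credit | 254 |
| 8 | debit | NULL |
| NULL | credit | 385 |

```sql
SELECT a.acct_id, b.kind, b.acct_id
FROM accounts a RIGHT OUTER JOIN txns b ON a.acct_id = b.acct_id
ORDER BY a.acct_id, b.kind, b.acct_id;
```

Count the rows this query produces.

RIGHT JOIN keeps every row from `txns`; unmatched rows get NULL for `accounts`'s columns.
Matching on a.acct_id = b.acct_id. A NULL in a compared column never satisfies the condition.
Matched pairs: 11; unmatched b rows kept: 1.
Total: 11 matched + 1 padded = 12 rows.

12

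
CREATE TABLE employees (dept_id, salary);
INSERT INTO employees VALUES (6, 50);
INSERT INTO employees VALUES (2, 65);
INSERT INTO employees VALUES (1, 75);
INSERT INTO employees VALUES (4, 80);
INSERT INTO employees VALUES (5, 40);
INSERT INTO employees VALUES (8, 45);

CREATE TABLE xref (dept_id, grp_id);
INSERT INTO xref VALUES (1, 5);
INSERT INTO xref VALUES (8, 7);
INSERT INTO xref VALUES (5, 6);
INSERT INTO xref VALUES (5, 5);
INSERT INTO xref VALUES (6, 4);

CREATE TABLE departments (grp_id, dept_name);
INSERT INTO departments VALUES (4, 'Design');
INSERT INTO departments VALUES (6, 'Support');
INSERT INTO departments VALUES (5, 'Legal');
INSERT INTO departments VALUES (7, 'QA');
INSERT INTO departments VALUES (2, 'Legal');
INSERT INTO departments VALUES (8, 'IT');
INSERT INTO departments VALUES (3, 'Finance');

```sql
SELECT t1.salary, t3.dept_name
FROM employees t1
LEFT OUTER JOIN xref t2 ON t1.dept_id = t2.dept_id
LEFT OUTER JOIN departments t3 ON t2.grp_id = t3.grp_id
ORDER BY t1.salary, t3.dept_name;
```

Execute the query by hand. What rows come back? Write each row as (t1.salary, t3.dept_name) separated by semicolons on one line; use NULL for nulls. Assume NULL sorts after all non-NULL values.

(40, Legal); (40, Support); (45, QA); (50, Design); (65, NULL); (75, Legal); (80, NULL)

Step 1 — t1 LEFT JOIN t2 on dept_id → 7 row(s).
Then LEFT JOIN `departments t3` on grp_id: each of those 7 rows is kept; rows whose t2.grp_id has no match in t3 get NULL for t3's columns.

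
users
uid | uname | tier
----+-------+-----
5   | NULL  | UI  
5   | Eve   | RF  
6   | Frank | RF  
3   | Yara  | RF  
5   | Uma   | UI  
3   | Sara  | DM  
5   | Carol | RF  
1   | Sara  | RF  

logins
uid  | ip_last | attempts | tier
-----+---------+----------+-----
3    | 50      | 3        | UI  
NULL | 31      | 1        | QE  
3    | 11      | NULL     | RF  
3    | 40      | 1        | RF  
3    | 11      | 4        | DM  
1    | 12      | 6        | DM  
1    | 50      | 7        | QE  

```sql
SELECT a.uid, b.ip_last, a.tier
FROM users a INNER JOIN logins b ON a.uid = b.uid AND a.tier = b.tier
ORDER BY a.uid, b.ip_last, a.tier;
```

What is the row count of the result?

3

INNER JOIN keeps only pairs where the ON condition holds.
Matching on a.uid = b.uid AND a.tier = b.tier. A NULL in a compared column never satisfies the condition.
- a (uid=5, tier=UI) has no partner → excluded.
- a (uid=5, tier=RF) has no partner → excluded.
- a (uid=6, tier=RF) has no partner → excluded.
- a (uid=3, tier=RF) pairs with 2 row(s) of b.
- a (uid=5, tier=UI) has no partner → excluded.
- a (uid=3, tier=DM) pairs with 1 row(s) of b.
- a (uid=5, tier=RF) has no partner → excluded.
- a (uid=1, tier=RF) has no partner → excluded.
Total: 3 rows.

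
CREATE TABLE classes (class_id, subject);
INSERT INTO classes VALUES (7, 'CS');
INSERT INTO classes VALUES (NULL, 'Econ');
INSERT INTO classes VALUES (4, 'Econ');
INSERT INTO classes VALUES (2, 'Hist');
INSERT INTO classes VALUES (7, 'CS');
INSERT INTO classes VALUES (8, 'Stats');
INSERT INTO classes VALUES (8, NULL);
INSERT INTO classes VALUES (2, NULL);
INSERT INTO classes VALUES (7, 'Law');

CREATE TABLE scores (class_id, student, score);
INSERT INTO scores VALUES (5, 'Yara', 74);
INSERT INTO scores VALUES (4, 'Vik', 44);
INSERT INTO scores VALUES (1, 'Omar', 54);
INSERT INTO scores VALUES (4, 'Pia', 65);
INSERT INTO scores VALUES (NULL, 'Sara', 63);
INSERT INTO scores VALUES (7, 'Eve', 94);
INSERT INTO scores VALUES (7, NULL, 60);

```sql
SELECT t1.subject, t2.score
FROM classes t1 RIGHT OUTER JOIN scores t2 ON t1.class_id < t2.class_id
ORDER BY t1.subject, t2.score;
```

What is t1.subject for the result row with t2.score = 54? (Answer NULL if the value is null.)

RIGHT JOIN keeps every row from `scores`; unmatched rows get NULL for `classes`'s columns.
Matching on t1.class_id < t2.class_id. A NULL in a compared column never satisfies the condition.
- t1[0] class_id=7 → no match.
- t1[1] class_id=NULL → no match.
- t1[2] class_id=4 → 3 match(es) in t2 → 3 row(s).
- t1[3] class_id=2 → 5 match(es) in t2 → 5 row(s).
- t1[4] class_id=7 → no match.
- t1[5] class_id=8 → no match.
- t1[6] class_id=8 → no match.
- t1[7] class_id=2 → 5 match(es) in t2 → 5 row(s).
- t1[8] class_id=7 → no match.
- 2 t2 row(s) had no t1 match → kept, t1 columns NULL.

NULL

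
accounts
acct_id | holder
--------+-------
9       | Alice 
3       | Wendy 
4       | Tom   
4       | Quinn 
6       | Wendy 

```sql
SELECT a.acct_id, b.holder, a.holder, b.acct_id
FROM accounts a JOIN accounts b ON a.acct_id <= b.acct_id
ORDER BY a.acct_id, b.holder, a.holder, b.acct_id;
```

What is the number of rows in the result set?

16

INNER JOIN keeps only pairs where the ON condition holds.
Matching on a.acct_id <= b.acct_id.
- a (acct_id=9) pairs with 1 row(s) of b.
- a (acct_id=3) pairs with 5 row(s) of b.
- a (acct_id=4) pairs with 4 row(s) of b.
- a (acct_id=4) pairs with 4 row(s) of b.
- a (acct_id=6) pairs with 2 row(s) of b.
Total: 16 rows.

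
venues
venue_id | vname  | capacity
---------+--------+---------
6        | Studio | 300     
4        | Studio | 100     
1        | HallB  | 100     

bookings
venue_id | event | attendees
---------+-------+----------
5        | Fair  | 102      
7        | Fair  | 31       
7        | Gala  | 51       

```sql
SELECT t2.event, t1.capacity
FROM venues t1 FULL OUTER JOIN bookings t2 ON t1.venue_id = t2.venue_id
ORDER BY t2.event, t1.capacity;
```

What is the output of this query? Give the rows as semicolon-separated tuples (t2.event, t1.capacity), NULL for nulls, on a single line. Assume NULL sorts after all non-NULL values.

(Fair, NULL); (Fair, NULL); (Gala, NULL); (NULL, 100); (NULL, 100); (NULL, 300)

FULL OUTER JOIN keeps every row from both sides; unmatched rows get NULL for the other side's columns.
Matching on t1.venue_id = t2.venue_id.
Matched pairs: 0; unmatched t1 rows kept: 3; unmatched t2 rows kept: 3.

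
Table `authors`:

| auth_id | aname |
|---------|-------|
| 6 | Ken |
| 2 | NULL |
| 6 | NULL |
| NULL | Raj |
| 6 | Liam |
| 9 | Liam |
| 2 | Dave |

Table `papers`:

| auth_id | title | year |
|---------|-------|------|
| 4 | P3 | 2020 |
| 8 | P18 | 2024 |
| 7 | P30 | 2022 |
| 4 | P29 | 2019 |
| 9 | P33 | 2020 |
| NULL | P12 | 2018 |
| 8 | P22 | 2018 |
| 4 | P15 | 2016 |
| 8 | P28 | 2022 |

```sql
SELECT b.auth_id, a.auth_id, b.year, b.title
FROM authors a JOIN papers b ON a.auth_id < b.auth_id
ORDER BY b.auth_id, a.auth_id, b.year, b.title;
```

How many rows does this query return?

INNER JOIN keeps only pairs where the ON condition holds.
Matching on a.auth_id < b.auth_id. A NULL in a compared column never satisfies the condition.
- a row (auth_id=6): matches 5 b row(s) → 5 output row(s).
- a row (auth_id=2): matches 8 b row(s) → 8 output row(s).
- a row (auth_id=6): matches 5 b row(s) → 5 output row(s).
- a row (auth_id=NULL): no match → dropped.
- a row (auth_id=6): matches 5 b row(s) → 5 output row(s).
- a row (auth_id=9): no match → dropped.
- a row (auth_id=2): matches 8 b row(s) → 8 output row(s).
Total: 31 rows.

31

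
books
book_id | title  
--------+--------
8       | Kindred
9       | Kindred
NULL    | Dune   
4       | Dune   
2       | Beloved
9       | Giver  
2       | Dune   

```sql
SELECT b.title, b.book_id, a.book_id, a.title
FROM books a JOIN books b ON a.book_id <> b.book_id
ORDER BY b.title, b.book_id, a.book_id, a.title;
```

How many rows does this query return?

26

INNER JOIN keeps only pairs where the ON condition holds.
Matching on a.book_id <> b.book_id. A NULL in a compared column never satisfies the condition.
- a row (book_id=8): matches 5 b row(s) → 5 output row(s).
- a row (book_id=9): matches 4 b row(s) → 4 output row(s).
- a row (book_id=NULL): no match → dropped.
- a row (book_id=4): matches 5 b row(s) → 5 output row(s).
- a row (book_id=2): matches 4 b row(s) → 4 output row(s).
- a row (book_id=9): matches 4 b row(s) → 4 output row(s).
- a row (book_id=2): matches 4 b row(s) → 4 output row(s).
Total: 26 rows.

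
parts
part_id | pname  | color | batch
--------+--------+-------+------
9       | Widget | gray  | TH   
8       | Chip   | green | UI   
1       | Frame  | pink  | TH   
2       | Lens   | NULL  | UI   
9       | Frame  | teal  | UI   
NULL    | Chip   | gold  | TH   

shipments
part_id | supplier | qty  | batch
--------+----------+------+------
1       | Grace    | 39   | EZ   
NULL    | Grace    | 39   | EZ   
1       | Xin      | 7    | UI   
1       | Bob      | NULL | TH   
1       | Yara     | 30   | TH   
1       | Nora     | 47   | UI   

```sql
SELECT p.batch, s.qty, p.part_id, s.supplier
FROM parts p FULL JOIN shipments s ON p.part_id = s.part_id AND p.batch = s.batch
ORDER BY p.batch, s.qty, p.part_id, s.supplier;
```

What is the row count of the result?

11

FULL OUTER JOIN keeps every row from both sides; unmatched rows get NULL for the other side's columns.
Matching on p.part_id = s.part_id AND p.batch = s.batch. A NULL in a compared column never satisfies the condition.
- p row (part_id=9, batch=TH): no match → kept, s columns NULL.
- p row (part_id=8, batch=UI): no match → kept, s columns NULL.
- p row (part_id=1, batch=TH): matches 2 s row(s) → 2 output row(s).
- p row (part_id=2, batch=UI): no match → kept, s columns NULL.
- p row (part_id=9, batch=UI): no match → kept, s columns NULL.
- p row (part_id=NULL, batch=TH): no match → kept, s columns NULL.
- plus 4 unmatched s row(s), each kept with NULL p columns.
Total: 2 matched + 9 padded = 11 rows.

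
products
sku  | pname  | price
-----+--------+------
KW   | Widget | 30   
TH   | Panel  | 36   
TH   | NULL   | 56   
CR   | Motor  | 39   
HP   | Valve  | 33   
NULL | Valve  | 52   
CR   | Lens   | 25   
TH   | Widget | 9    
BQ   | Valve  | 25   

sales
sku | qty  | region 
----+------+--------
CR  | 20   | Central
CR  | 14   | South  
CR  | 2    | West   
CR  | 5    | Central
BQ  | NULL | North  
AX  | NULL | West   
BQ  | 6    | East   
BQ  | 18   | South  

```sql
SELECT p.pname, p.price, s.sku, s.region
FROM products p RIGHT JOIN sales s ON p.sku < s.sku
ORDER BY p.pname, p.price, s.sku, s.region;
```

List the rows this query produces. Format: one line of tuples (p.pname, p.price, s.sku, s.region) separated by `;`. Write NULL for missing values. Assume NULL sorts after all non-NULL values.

(Valve, 25, CR, Central); (Valve, 25, CR, Central); (Valve, 25, CR, South); (Valve, 25, CR, West); (NULL, NULL, AX, West); (NULL, NULL, BQ, East); (NULL, NULL, BQ, North); (NULL, NULL, BQ, South)

RIGHT JOIN keeps every row from `sales`; unmatched rows get NULL for `products`'s columns.
Matching on p.sku < s.sku. A NULL in a compared column never satisfies the condition.
- sku=KW: no matching s row.
- sku=TH: no matching s row.
- sku=TH: no matching s row.
- sku=CR: no matching s row.
- sku=HP: no matching s row.
- sku=NULL: no matching s row.
- sku=CR: no matching s row.
- sku=TH: no matching s row.
- sku=BQ: 4 matching s row(s), so 4 row(s) emitted.
- 4 row(s) from s found no p partner → padded with NULL.
After projecting and ordering:
p.pname | p.price | s.sku | s.region
Valve | 25 | CR | Central
Valve | 25 | CR | Central
Valve | 25 | CR | South
Valve | 25 | CR | West
NULL | NULL | AX | West
NULL | NULL | BQ | East
NULL | NULL | BQ | North
NULL | NULL | BQ | South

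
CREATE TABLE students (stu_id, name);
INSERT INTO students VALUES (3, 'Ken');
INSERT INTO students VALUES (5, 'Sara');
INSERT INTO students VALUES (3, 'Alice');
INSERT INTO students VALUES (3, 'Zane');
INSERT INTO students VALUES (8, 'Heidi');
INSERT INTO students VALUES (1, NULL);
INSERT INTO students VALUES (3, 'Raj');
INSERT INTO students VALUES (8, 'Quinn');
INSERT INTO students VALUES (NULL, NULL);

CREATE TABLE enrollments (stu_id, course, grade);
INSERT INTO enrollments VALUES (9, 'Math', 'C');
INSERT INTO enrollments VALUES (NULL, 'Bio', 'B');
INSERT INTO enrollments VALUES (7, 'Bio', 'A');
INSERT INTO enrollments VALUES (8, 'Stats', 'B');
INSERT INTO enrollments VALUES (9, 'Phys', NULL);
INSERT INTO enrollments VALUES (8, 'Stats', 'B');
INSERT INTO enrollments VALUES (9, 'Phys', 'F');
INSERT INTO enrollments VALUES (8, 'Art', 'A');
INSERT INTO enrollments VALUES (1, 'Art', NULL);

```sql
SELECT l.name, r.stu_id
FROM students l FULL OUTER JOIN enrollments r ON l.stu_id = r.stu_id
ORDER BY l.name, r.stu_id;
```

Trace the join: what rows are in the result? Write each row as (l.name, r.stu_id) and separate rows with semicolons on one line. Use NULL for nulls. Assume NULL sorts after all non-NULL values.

FULL OUTER JOIN keeps every row from both sides; unmatched rows get NULL for the other side's columns.
Matching on l.stu_id = r.stu_id. A NULL in a compared column never satisfies the condition.
Matched pairs: 7; unmatched l rows kept: 6; unmatched r rows kept: 5.

(Alice, NULL); (Heidi, 8); (Heidi, 8); (Heidi, 8); (Ken, NULL); (Quinn, 8); (Quinn, 8); (Quinn, 8); (Raj, NULL); (Sara, NULL); (Zane, NULL); (NULL, 1); (NULL, 7); (NULL, 9); (NULL, 9); (NULL, 9); (NULL, NULL); (NULL, NULL)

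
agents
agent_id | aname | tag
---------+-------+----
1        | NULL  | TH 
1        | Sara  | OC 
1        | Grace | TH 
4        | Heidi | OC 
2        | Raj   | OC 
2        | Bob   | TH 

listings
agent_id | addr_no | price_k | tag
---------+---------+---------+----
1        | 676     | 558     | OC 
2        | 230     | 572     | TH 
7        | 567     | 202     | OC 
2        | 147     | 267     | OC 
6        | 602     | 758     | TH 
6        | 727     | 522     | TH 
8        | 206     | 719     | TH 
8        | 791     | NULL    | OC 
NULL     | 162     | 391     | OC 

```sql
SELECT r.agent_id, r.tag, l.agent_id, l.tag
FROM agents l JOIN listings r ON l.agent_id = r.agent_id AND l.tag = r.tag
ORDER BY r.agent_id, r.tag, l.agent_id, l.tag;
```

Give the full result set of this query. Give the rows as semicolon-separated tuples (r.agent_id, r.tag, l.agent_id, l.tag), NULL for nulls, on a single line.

(1, OC, 1, OC); (2, OC, 2, OC); (2, TH, 2, TH)

INNER JOIN keeps only pairs where the ON condition holds.
Matching on l.agent_id = r.agent_id AND l.tag = r.tag. A NULL in a compared column never satisfies the condition.
- l row (agent_id=1, tag=TH): no match → dropped.
- l row (agent_id=1, tag=OC): matches 1 r row(s) → 1 output row(s).
- l row (agent_id=1, tag=TH): no match → dropped.
- l row (agent_id=4, tag=OC): no match → dropped.
- l row (agent_id=2, tag=OC): matches 1 r row(s) → 1 output row(s).
- l row (agent_id=2, tag=TH): matches 1 r row(s) → 1 output row(s).
After projecting and ordering:
r.agent_id | r.tag | l.agent_id | l.tag
1 | OC | 1 | OC
2 | OC | 2 | OC
2 | TH | 2 | TH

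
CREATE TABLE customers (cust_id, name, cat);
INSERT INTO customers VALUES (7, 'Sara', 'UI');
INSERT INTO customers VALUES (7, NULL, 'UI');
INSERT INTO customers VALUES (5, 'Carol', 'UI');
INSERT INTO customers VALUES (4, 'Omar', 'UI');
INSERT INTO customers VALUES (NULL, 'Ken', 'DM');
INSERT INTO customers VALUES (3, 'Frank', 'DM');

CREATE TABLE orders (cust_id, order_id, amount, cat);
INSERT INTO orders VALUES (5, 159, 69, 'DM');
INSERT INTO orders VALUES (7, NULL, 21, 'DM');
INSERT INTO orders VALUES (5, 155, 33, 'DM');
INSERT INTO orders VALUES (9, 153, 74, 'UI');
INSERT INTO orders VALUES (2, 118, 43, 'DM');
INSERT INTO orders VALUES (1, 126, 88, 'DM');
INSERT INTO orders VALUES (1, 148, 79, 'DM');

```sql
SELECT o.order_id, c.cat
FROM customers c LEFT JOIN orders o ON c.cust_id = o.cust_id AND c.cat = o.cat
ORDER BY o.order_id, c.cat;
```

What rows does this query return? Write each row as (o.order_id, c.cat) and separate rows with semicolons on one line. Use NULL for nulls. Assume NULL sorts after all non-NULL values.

LEFT JOIN keeps every row from `customers`; unmatched rows get NULL for `orders`'s columns.
Matching on c.cust_id = o.cust_id AND c.cat = o.cat. A NULL in a compared column never satisfies the condition.
- c (cust_id=7, cat=UI) has no partner → padded with NULL.
- c (cust_id=7, cat=UI) has no partner → padded with NULL.
- c (cust_id=5, cat=UI) has no partner → padded with NULL.
- c (cust_id=4, cat=UI) has no partner → padded with NULL.
- c (cust_id=NULL, cat=DM) has no partner → padded with NULL.
- c (cust_id=3, cat=DM) has no partner → padded with NULL.
After projecting and ordering:
o.order_id | c.cat
NULL | DM
NULL | DM
NULL | UI
NULL | UI
NULL | UI
NULL | UI

(NULL, DM); (NULL, DM); (NULL, UI); (NULL, UI); (NULL, UI); (NULL, UI)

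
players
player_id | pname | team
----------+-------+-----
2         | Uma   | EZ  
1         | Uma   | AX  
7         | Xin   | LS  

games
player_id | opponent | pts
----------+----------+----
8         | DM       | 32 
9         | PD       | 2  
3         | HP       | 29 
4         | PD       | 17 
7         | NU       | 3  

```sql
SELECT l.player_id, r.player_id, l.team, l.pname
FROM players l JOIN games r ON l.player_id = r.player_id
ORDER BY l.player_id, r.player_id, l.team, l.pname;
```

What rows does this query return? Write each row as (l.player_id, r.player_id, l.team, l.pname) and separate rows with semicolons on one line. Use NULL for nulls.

(7, 7, LS, Xin)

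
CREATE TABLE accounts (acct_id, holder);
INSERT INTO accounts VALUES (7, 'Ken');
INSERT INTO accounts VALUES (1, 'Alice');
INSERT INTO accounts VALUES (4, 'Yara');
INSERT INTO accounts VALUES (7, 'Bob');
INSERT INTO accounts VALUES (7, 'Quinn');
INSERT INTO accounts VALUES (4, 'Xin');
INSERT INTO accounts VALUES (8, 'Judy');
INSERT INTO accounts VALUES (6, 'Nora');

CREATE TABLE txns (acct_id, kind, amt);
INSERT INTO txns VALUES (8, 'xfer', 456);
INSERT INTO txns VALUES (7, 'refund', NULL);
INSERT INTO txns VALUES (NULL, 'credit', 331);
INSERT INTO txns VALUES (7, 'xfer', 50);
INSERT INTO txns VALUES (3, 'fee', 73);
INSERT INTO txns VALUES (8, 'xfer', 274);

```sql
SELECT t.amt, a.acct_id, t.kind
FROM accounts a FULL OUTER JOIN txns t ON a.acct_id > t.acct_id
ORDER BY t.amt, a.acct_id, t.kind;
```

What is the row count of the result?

FULL OUTER JOIN keeps every row from both sides; unmatched rows get NULL for the other side's columns.
Matching on a.acct_id > t.acct_id. A NULL in a compared column never satisfies the condition.
Matched pairs: 9; unmatched a rows kept: 1; unmatched t rows kept: 3.
Total: 9 matched + 4 padded = 13 rows.

13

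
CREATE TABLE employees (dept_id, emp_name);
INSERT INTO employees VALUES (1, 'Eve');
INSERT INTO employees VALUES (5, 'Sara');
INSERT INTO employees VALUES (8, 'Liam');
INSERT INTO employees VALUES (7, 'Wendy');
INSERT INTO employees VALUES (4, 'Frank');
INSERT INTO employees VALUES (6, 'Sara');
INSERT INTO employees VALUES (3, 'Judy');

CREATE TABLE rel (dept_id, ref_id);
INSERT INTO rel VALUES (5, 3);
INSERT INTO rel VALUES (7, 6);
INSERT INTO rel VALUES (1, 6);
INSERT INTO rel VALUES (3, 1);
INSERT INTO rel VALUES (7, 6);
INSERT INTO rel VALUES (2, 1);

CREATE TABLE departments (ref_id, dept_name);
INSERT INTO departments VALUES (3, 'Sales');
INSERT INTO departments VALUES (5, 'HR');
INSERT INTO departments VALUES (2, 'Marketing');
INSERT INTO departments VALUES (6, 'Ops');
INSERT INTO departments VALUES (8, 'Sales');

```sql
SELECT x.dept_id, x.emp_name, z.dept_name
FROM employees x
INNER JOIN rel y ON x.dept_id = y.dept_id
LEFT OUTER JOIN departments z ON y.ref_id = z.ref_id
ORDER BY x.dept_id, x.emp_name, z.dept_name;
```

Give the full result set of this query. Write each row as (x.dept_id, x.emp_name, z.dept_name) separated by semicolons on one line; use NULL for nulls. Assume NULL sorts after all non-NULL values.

(1, Eve, Ops); (3, Judy, NULL); (5, Sara, Sales); (7, Wendy, Ops); (7, Wendy, Ops)

Step 1 — x INNER JOIN y on dept_id → 5 row(s).
Then LEFT JOIN `departments z` on ref_id: each of those 5 rows is kept; rows whose y.ref_id has no match in z get NULL for z's columns.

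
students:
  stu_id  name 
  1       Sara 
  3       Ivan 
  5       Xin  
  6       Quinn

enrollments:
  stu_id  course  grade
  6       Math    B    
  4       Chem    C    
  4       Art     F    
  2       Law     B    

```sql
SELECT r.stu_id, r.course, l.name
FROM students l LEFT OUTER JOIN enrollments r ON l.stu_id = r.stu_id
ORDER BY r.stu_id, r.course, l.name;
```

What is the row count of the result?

LEFT JOIN keeps every row from `students`; unmatched rows get NULL for `enrollments`'s columns.
Matching on l.stu_id = r.stu_id.
- l (stu_id=1) has no partner → padded with NULL.
- l (stu_id=3) has no partner → padded with NULL.
- l (stu_id=5) has no partner → padded with NULL.
- l (stu_id=6) pairs with 1 row(s) of r.
Total: 1 matched + 3 padded = 4 rows.

4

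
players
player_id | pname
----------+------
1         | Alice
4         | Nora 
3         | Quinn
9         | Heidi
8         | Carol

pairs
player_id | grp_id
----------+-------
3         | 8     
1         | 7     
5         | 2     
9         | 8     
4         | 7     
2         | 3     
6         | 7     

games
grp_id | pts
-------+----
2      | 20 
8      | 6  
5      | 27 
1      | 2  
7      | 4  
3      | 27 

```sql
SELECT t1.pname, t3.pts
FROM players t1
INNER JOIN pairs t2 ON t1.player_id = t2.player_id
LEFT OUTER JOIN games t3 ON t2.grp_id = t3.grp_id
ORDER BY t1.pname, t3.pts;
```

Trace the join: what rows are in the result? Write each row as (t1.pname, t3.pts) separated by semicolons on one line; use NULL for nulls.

(Alice, 4); (Heidi, 6); (Nora, 4); (Quinn, 6)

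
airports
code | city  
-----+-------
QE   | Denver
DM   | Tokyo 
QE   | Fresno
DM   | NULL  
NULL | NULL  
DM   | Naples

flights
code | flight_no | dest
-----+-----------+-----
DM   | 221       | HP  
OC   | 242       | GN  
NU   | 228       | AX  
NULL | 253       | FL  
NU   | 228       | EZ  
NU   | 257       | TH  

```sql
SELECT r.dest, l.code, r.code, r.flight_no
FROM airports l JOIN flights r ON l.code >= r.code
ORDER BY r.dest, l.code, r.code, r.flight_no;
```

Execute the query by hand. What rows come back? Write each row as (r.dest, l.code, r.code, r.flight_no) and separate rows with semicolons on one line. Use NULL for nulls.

INNER JOIN keeps only pairs where the ON condition holds.
Matching on l.code >= r.code. A NULL in a compared column never satisfies the condition.
Matched pairs: 13.

(AX, QE, NU, 228); (AX, QE, NU, 228); (EZ, QE, NU, 228); (EZ, QE, NU, 228); (GN, QE, OC, 242); (GN, QE, OC, 242); (HP, DM, DM, 221); (HP, DM, DM, 221); (HP, DM, DM, 221); (HP, QE, DM, 221); (HP, QE, DM, 221); (TH, QE, NU, 257); (TH, QE, NU, 257)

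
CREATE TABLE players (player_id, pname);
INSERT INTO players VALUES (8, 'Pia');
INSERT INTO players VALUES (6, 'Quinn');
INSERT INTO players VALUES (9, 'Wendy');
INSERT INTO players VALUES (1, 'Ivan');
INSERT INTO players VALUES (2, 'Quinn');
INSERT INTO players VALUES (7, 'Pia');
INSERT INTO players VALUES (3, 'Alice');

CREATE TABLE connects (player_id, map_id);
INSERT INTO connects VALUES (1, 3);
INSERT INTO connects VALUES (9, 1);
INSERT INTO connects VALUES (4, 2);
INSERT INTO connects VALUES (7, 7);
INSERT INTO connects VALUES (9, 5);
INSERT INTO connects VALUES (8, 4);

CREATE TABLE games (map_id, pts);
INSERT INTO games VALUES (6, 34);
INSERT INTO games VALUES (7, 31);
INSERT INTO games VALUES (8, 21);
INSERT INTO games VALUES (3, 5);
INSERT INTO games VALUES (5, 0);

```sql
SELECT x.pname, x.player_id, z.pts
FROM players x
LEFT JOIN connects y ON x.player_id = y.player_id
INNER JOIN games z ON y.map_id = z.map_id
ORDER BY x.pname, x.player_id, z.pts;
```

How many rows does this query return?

3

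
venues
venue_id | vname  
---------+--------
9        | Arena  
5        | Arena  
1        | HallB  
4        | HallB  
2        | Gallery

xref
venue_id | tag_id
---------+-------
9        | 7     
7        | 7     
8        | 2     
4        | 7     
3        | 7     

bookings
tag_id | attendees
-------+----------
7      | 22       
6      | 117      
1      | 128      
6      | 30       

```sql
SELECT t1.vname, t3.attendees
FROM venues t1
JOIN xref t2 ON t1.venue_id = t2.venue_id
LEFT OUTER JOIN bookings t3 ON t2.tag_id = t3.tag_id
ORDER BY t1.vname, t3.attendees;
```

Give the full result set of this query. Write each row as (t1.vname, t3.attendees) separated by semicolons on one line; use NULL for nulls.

Step 1 — t1 INNER JOIN t2 on venue_id → 2 row(s).
Then LEFT JOIN `bookings t3` on tag_id: each of those 2 rows is kept; rows whose t2.tag_id has no match in t3 get NULL for t3's columns.

(Arena, 22); (HallB, 22)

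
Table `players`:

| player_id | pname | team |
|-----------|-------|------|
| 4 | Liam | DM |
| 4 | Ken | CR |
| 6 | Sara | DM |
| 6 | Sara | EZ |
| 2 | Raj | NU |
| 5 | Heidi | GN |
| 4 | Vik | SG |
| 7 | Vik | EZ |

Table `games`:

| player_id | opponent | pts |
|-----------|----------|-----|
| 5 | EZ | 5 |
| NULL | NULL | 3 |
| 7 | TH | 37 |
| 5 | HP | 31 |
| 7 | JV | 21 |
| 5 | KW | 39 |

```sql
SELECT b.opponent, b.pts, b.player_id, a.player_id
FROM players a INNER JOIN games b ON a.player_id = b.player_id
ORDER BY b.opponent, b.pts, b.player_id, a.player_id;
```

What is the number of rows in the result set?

5

INNER JOIN keeps only pairs where the ON condition holds.
Matching on a.player_id = b.player_id. A NULL in a compared column never satisfies the condition.
- a[0] player_id=4 → no match; dropped.
- a[1] player_id=4 → no match; dropped.
- a[2] player_id=6 → no match; dropped.
- a[3] player_id=6 → no match; dropped.
- a[4] player_id=2 → no match; dropped.
- a[5] player_id=5 → 3 match(es) in b → 3 row(s).
- a[6] player_id=4 → no match; dropped.
- a[7] player_id=7 → 2 match(es) in b → 2 row(s).
Total: 5 rows.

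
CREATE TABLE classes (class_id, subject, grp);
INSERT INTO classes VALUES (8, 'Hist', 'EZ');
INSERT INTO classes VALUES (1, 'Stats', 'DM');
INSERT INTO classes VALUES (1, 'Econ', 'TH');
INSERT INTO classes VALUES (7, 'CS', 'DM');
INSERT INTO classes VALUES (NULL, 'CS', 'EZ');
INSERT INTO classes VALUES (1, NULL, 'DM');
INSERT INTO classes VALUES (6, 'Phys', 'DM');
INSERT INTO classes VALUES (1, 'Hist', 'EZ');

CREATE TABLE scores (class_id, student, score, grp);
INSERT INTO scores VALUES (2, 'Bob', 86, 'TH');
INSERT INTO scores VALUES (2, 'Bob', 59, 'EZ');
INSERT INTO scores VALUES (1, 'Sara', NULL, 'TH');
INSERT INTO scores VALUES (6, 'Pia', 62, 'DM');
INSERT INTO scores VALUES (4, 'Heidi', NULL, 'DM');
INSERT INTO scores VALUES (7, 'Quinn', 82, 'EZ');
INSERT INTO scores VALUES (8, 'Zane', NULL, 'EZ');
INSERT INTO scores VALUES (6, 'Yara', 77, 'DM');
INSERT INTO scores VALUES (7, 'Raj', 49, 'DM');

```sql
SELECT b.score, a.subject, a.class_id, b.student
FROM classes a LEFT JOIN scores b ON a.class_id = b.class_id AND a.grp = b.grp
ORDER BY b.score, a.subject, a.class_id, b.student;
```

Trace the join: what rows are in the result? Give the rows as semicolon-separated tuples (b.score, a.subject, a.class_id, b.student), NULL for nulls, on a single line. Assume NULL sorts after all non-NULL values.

(49, CS, 7, Raj); (62, Phys, 6, Pia); (77, Phys, 6, Yara); (NULL, CS, NULL, NULL); (NULL, Econ, 1, Sara); (NULL, Hist, 1, NULL); (NULL, Hist, 8, Zane); (NULL, Stats, 1, NULL); (NULL, NULL, 1, NULL)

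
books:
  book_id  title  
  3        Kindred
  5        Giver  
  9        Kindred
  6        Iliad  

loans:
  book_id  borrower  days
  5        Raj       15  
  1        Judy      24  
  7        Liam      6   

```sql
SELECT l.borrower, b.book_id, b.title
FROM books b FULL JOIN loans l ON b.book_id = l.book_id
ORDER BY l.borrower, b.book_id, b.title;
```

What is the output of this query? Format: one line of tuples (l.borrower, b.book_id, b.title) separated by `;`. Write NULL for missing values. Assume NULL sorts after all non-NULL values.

(Judy, NULL, NULL); (Liam, NULL, NULL); (Raj, 5, Giver); (NULL, 3, Kindred); (NULL, 6, Iliad); (NULL, 9, Kindred)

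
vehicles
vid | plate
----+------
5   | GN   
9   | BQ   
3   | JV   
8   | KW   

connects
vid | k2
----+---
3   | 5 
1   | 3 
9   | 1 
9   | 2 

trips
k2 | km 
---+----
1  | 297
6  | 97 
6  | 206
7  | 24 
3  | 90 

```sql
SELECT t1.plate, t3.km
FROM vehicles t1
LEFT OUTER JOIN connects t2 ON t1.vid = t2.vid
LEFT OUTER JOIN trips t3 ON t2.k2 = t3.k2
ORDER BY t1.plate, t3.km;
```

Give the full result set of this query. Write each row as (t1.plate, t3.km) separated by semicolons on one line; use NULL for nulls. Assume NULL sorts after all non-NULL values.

(BQ, 297); (BQ, NULL); (GN, NULL); (JV, NULL); (KW, NULL)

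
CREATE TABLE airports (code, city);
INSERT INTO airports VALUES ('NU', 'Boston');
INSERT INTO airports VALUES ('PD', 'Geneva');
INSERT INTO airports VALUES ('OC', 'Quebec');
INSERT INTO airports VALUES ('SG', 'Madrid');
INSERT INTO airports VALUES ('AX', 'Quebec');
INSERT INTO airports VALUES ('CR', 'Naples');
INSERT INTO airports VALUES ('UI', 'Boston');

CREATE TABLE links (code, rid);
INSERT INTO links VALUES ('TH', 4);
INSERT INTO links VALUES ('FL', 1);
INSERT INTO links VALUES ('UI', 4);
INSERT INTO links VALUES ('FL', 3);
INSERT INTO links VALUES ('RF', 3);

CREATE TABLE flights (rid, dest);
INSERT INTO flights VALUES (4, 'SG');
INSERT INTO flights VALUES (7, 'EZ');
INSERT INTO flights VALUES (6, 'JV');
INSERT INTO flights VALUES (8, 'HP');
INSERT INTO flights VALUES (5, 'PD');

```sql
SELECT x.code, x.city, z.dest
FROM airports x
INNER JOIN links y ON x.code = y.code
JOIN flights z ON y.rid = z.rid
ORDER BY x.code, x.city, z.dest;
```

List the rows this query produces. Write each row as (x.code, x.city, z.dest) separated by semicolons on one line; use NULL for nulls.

Step 1 — x INNER JOIN y on code → 1 row(s).
Then INNER JOIN `flights z` on rid: keep only rows whose y.rid appears in z.

(UI, Boston, SG)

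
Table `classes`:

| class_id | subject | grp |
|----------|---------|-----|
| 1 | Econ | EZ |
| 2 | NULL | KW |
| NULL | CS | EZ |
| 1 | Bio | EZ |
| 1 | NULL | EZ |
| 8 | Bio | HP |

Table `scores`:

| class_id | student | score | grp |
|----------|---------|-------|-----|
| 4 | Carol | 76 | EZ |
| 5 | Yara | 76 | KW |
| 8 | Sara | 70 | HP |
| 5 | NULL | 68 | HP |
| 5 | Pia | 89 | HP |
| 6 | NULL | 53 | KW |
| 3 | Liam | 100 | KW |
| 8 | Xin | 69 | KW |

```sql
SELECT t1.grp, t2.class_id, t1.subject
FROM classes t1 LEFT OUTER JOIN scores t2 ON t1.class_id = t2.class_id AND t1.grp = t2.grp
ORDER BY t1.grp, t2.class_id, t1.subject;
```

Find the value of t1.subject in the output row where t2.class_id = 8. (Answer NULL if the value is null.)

LEFT JOIN keeps every row from `classes`; unmatched rows get NULL for `scores`'s columns.
Matching on t1.class_id = t2.class_id AND t1.grp = t2.grp. A NULL in a compared column never satisfies the condition.
- t1[0] class_id=1, grp=EZ → no match; kept with NULLs on the t2 side.
- t1[1] class_id=2, grp=KW → no match; kept with NULLs on the t2 side.
- t1[2] class_id=NULL, grp=EZ → no match; kept with NULLs on the t2 side.
- t1[3] class_id=1, grp=EZ → no match; kept with NULLs on the t2 side.
- t1[4] class_id=1, grp=EZ → no match; kept with NULLs on the t2 side.
- t1[5] class_id=8, grp=HP → 1 match(es) in t2 → 1 row(s).

Bio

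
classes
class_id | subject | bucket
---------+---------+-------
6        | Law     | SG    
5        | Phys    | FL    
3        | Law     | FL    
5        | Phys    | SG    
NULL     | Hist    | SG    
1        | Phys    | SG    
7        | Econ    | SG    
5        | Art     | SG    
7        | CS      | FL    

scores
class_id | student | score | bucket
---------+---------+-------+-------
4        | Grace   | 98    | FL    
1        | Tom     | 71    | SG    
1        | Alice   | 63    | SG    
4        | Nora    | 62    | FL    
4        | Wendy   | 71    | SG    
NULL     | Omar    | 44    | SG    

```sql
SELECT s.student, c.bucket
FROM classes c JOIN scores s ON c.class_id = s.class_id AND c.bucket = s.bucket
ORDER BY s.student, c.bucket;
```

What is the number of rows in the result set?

INNER JOIN keeps only pairs where the ON condition holds.
Matching on c.class_id = s.class_id AND c.bucket = s.bucket. A NULL in a compared column never satisfies the condition.
- class_id=6, bucket=SG: no matching s row, dropped.
- class_id=5, bucket=FL: no matching s row, dropped.
- class_id=3, bucket=FL: no matching s row, dropped.
- class_id=5, bucket=SG: no matching s row, dropped.
- class_id=NULL, bucket=SG: no matching s row, dropped.
- class_id=1, bucket=SG: 2 matching s row(s), so 2 row(s) emitted.
- class_id=7, bucket=SG: no matching s row, dropped.
- class_id=5, bucket=SG: no matching s row, dropped.
- class_id=7, bucket=FL: no matching s row, dropped.
Total: 2 rows.

2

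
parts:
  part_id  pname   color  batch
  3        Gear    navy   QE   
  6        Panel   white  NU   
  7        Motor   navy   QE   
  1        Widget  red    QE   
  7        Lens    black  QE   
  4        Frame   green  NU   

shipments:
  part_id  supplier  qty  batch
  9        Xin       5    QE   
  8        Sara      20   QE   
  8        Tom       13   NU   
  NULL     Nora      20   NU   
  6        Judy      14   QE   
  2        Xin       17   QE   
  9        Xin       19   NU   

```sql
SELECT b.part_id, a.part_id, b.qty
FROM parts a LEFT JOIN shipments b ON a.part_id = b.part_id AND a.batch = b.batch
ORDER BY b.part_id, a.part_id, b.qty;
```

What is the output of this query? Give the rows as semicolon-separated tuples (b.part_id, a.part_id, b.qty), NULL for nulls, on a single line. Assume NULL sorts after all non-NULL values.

(NULL, 1, NULL); (NULL, 3, NULL); (NULL, 4, NULL); (NULL, 6, NULL); (NULL, 7, NULL); (NULL, 7, NULL)

LEFT JOIN keeps every row from `parts`; unmatched rows get NULL for `shipments`'s columns.
Matching on a.part_id = b.part_id AND a.batch = b.batch. A NULL in a compared column never satisfies the condition.
- a row (part_id=3, batch=QE): no match → kept, b columns NULL.
- a row (part_id=6, batch=NU): no match → kept, b columns NULL.
- a row (part_id=7, batch=QE): no match → kept, b columns NULL.
- a row (part_id=1, batch=QE): no match → kept, b columns NULL.
- a row (part_id=7, batch=QE): no match → kept, b columns NULL.
- a row (part_id=4, batch=NU): no match → kept, b columns NULL.
After projecting and ordering:
b.part_id | a.part_id | b.qty
NULL | 1 | NULL
NULL | 3 | NULL
NULL | 4 | NULL
NULL | 6 | NULL
NULL | 7 | NULL
NULL | 7 | NULL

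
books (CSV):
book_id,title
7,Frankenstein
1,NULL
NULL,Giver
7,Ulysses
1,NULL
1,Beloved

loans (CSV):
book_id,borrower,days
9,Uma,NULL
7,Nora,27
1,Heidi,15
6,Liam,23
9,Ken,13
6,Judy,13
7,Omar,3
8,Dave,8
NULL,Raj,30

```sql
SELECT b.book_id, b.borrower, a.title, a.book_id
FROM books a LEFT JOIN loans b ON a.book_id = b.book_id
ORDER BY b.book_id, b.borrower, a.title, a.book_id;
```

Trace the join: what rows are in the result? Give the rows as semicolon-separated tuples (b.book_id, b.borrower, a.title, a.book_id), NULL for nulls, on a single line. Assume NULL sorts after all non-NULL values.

(1, Heidi, Beloved, 1); (1, Heidi, NULL, 1); (1, Heidi, NULL, 1); (7, Nora, Frankenstein, 7); (7, Nora, Ulysses, 7); (7, Omar, Frankenstein, 7); (7, Omar, Ulysses, 7); (NULL, NULL, Giver, NULL)

LEFT JOIN keeps every row from `books`; unmatched rows get NULL for `loans`'s columns.
Matching on a.book_id = b.book_id. A NULL in a compared column never satisfies the condition.
- a (book_id=7) pairs with 2 row(s) of b.
- a (book_id=1) pairs with 1 row(s) of b.
- a (book_id=NULL) has no partner → padded with NULL.
- a (book_id=7) pairs with 2 row(s) of b.
- a (book_id=1) pairs with 1 row(s) of b.
- a (book_id=1) pairs with 1 row(s) of b.
After projecting and ordering:
b.book_id | b.borrower | a.title | a.book_id
1 | Heidi | Beloved | 1
1 | Heidi | NULL | 1
1 | Heidi | NULL | 1
7 | Nora | Frankenstein | 7
7 | Nora | Ulysses | 7
7 | Omar | Frankenstein | 7
7 | Omar | Ulysses | 7
NULL | NULL | Giver | NULL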